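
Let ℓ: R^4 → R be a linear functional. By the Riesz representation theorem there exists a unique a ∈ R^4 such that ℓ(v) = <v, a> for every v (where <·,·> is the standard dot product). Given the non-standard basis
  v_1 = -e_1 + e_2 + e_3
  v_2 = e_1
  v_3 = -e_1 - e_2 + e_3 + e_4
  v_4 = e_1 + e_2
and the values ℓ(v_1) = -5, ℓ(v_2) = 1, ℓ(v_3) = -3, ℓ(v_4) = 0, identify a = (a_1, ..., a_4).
a = (1, -1, -3, 0)

Write a = (a_1, ..., a_4) in the standard basis. For each basis vector v_i, ℓ(v_i) = <v_i, a> is a linear equation in the a_j's. Collect the n equations into a matrix system V a = ℓ, where row i of V is v_i (expressed in the standard basis). Since V is invertible (lower-triangular with 1s on the diagonal, up to permutation), solve by back-substitution:
  V =
[[-1, 1, 1, 0],
 [1, 0, 0, 0],
 [-1, -1, 1, 1],
 [1, 1, 0, 0]]
  V a = (-5, 1, -3, 0)
Solving gives a = (1, -1, -3, 0).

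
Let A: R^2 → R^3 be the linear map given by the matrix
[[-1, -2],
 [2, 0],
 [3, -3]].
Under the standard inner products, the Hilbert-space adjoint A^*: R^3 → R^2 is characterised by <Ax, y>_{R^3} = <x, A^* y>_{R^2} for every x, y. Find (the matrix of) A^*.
A^* = A^T =
[[-1, 2, 3],
 [-2, 0, -3]]

For real matrices with standard dot products, the defining identity <Ax, y> = <x, A^* y> gives (Ax)^T y = x^T (A^*) y, i.e. x^T A^T y = x^T (A^*) y. Since this holds for all x, y, we must have A^* = A^T. Therefore
A^* =
[[-1, 2, 3],
 [-2, 0, -3]].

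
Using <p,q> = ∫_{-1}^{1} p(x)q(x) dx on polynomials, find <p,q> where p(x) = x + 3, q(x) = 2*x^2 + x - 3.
<p,q> = -40/3

Expand the product: p(x)·q(x) = 2*x^3 + 7*x^2 - 9.
∫_{-1}^{1} of each monomial x^k gives [2/(k+1) if k even, 0 if k odd]. Integrating term-by-term (or equivalently evaluating the antiderivative F(x) = x^4/2 + 7*x^3/3 - 9*x at the endpoints):
  F(1) − F(−1) = -37/6 − (43/6) = -40/3.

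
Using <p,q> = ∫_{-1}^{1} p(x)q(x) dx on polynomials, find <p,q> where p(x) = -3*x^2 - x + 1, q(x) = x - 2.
<p,q> = -2/3

Expand the product: p(x)·q(x) = -3*x^3 + 5*x^2 + 3*x - 2.
∫_{-1}^{1} of each monomial x^k gives [2/(k+1) if k even, 0 if k odd]. Integrating term-by-term (or equivalently evaluating the antiderivative F(x) = -3*x^4/4 + 5*x^3/3 + 3*x^2/2 - 2*x at the endpoints):
  F(1) − F(−1) = 5/12 − (13/12) = -2/3.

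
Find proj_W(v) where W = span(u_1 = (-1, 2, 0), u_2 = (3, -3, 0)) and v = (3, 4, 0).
proj_W(v) = (3, 4, 0)

Set up U = [u_1 | ... | u_2] ∈ R^(3×2). The projector onto W = col(U) is P = U (U^T U)^(-1) U^T.
Compute U^T U =
  [5, -9]
  [-9, 18],
and U^T v = (5, -3).
Solve U^T U · c = U^T v for the coefficients: c = (7, 10/3). The projection is proj_W(v) = U c.
Check: (v - proj_W(v)) · u_1 = 0  (should be 0).
Check: (v - proj_W(v)) · u_2 = 0  (should be 0).
Result: proj_W(v) = (3, 4, 0).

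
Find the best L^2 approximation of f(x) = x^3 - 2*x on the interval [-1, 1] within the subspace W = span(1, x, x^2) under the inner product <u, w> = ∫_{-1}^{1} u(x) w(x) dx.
g(x) = -7*x/5

The best approximation g ∈ W is the orthogonal projection of f onto W. Writing g = a_0 + a_1 x + a_2 x^2, the coefficients solve the normal equations G · a = b where
  G_{ij} = <φ_i, φ_j> and b_i = <f, φ_i>, with φ_0 = 1, φ_1 = x, φ_2 = x^2.
G =
  [2, 0, 2/3]
  [0, 2/3, 0]
  [2/3, 0, 2/5],
b = (0, -14/15, 0).
Solving gives a_0 = 0, a_1 = -7/5, a_2 = 0, so
  g(x) = -7*x/5.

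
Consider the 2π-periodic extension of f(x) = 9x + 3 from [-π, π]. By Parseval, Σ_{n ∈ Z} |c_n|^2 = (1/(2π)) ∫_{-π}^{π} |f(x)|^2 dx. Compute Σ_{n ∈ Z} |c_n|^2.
Σ |c_n|^2 = 27π^2 + 9

Expand and integrate term by term over [-π, π]:
  ∫ (9x)^2 dx = 81·(2π^3/3); ∫ 2·9·(3)·x dx = 0 (odd integrand); ∫ 3^2 dx = 9·2π.
So (1/(2π)) ∫_{-π}^{π} (9x + 3)^2 dx = 81π^2/3 + 9 = 27π^2 + 9.
Parseval ⇒ Σ |c_n|^2 = 27π^2 + 9.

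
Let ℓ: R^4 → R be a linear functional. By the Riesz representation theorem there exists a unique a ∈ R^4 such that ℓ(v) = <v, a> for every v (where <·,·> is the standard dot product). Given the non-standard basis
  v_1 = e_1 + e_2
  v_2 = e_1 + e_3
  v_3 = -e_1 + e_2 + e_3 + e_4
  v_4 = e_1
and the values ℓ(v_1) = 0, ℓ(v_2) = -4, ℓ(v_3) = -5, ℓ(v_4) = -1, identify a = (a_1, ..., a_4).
a = (-1, 1, -3, -4)

Write a = (a_1, ..., a_4) in the standard basis. For each basis vector v_i, ℓ(v_i) = <v_i, a> is a linear equation in the a_j's. Collect the n equations into a matrix system V a = ℓ, where row i of V is v_i (expressed in the standard basis). Since V is invertible (lower-triangular with 1s on the diagonal, up to permutation), solve by back-substitution:
  V =
[[1, 1, 0, 0],
 [1, 0, 1, 0],
 [-1, 1, 1, 1],
 [1, 0, 0, 0]]
  V a = (0, -4, -5, -1)
Solving gives a = (-1, 1, -3, -4).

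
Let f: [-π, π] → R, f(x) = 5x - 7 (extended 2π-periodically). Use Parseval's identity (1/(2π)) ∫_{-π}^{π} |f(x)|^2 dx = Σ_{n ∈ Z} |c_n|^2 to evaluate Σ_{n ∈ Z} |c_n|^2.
Σ |c_n|^2 = 25π^2/3 + 49

Expand and integrate term by term over [-π, π]:
  ∫ (5x)^2 dx = 25·(2π^3/3); ∫ 2·5·(-7)·x dx = 0 (odd integrand); ∫ (-7)^2 dx = 49·2π.
So (1/(2π)) ∫_{-π}^{π} (5x - 7)^2 dx = 25π^2/3 + 49 = 25π^2/3 + 49.
Parseval ⇒ Σ |c_n|^2 = 25π^2/3 + 49.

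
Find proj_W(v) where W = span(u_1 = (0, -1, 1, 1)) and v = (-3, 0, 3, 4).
proj_W(v) = (0, -7/3, 7/3, 7/3)

Set up U = [u_1 | ... | u_1] ∈ R^(4×1). The projector onto W = col(U) is P = U (U^T U)^(-1) U^T.
Compute U^T U =
  [3],
and U^T v = (7).
Solve U^T U · c = U^T v for the coefficients: c = (7/3). The projection is proj_W(v) = U c.
Check: (v - proj_W(v)) · u_1 = 0  (should be 0).
Result: proj_W(v) = (0, -7/3, 7/3, 7/3).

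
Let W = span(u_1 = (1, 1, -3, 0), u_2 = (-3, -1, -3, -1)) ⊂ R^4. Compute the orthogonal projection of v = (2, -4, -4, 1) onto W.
proj_W(v) = (8/195, 106/195, -204/65, -49/195)

Set up U = [u_1 | ... | u_2] ∈ R^(4×2). The projector onto W = col(U) is P = U (U^T U)^(-1) U^T.
Compute U^T U =
  [11, 5]
  [5, 20],
and U^T v = (10, 9).
Solve U^T U · c = U^T v for the coefficients: c = (31/39, 49/195). The projection is proj_W(v) = U c.
Check: (v - proj_W(v)) · u_1 = 0  (should be 0).
Check: (v - proj_W(v)) · u_2 = 0  (should be 0).
Result: proj_W(v) = (8/195, 106/195, -204/65, -49/195).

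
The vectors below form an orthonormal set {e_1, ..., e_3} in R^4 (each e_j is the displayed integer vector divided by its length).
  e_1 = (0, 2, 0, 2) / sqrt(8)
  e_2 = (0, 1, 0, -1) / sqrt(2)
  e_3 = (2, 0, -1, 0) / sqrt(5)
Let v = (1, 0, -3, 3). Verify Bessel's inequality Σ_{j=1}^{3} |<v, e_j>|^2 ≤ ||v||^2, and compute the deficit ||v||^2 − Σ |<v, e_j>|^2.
Σ |<v, e_j>|^2 = 14; ||v||^2 = 19; deficit = 5

Write each e_j = u_j / sqrt(<u_j, u_j>) where u_j is the displayed integer vector. Then <v, e_j> = <v, u_j> / sqrt(<u_j, u_j>), so |<v, e_j>|^2 = <v, u_j>^2 / <u_j, u_j>.
Coefficients: <v, e_1> = 6/sqrt(8), <v, e_2> = -3/sqrt(2), <v, e_3> = 5/sqrt(5).
Square and sum: Σ |<v, e_j>|^2 = 14.
Compute ||v||^2 = v·v = 19.
Deficit = 19 − 14 = 5 ≥ 0, confirming Bessel's inequality. (The deficit equals ||v − Σ <v,e_j> e_j||^2, the squared distance from v to span{e_j}.)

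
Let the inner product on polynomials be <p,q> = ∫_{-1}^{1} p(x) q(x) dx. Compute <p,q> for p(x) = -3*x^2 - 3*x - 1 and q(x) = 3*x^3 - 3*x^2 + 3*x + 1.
<p,q> = -8

Expand the product: p(x)·q(x) = -9*x^5 - 3*x^3 - 9*x^2 - 6*x - 1.
∫_{-1}^{1} of each monomial x^k gives [2/(k+1) if k even, 0 if k odd]. Integrating term-by-term (or equivalently evaluating the antiderivative F(x) = -3*x^6/2 - 3*x^4/4 - 3*x^3 - 3*x^2 - x at the endpoints):
  F(1) − F(−1) = -37/4 − (-5/4) = -8.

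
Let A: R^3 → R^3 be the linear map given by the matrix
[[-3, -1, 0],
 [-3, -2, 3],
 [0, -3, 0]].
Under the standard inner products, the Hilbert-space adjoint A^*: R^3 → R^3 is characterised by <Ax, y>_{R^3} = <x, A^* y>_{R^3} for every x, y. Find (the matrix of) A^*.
A^* = A^T =
[[-3, -3, 0],
 [-1, -2, -3],
 [0, 3, 0]]

For real matrices with standard dot products, the defining identity <Ax, y> = <x, A^* y> gives (Ax)^T y = x^T (A^*) y, i.e. x^T A^T y = x^T (A^*) y. Since this holds for all x, y, we must have A^* = A^T. Therefore
A^* =
[[-3, -3, 0],
 [-1, -2, -3],
 [0, 3, 0]].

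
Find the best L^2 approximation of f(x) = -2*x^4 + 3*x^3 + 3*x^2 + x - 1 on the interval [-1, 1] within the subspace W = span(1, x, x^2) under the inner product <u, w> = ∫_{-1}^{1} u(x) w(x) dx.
g(x) = 9*x^2/7 + 14*x/5 - 29/35

The best approximation g ∈ W is the orthogonal projection of f onto W. Writing g = a_0 + a_1 x + a_2 x^2, the coefficients solve the normal equations G · a = b where
  G_{ij} = <φ_i, φ_j> and b_i = <f, φ_i>, with φ_0 = 1, φ_1 = x, φ_2 = x^2.
G =
  [2, 0, 2/3]
  [0, 2/3, 0]
  [2/3, 0, 2/5],
b = (-4/5, 28/15, -4/105).
Solving gives a_0 = -29/35, a_1 = 14/5, a_2 = 9/7, so
  g(x) = 9*x^2/7 + 14*x/5 - 29/35.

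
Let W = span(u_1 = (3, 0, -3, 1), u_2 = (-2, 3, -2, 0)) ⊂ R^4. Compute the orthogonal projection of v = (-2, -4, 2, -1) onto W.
proj_W(v) = (-207/323, -36/17, 1119/323, -13/19)

Set up U = [u_1 | ... | u_2] ∈ R^(4×2). The projector onto W = col(U) is P = U (U^T U)^(-1) U^T.
Compute U^T U =
  [19, 0]
  [0, 17],
and U^T v = (-13, -12).
Solve U^T U · c = U^T v for the coefficients: c = (-13/19, -12/17). The projection is proj_W(v) = U c.
Check: (v - proj_W(v)) · u_1 = 0  (should be 0).
Check: (v - proj_W(v)) · u_2 = 0  (should be 0).
Result: proj_W(v) = (-207/323, -36/17, 1119/323, -13/19).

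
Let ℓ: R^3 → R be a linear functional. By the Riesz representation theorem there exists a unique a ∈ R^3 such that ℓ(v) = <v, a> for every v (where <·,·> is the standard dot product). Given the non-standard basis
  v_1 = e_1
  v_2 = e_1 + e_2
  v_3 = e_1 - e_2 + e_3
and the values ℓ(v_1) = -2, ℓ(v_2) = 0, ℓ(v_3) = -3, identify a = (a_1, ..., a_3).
a = (-2, 2, 1)

Write a = (a_1, ..., a_3) in the standard basis. For each basis vector v_i, ℓ(v_i) = <v_i, a> is a linear equation in the a_j's. Collect the n equations into a matrix system V a = ℓ, where row i of V is v_i (expressed in the standard basis). Since V is invertible (lower-triangular with 1s on the diagonal, up to permutation), solve by back-substitution:
  V =
[[1, 0, 0],
 [1, 1, 0],
 [1, -1, 1]]
  V a = (-2, 0, -3)
Solving gives a = (-2, 2, 1).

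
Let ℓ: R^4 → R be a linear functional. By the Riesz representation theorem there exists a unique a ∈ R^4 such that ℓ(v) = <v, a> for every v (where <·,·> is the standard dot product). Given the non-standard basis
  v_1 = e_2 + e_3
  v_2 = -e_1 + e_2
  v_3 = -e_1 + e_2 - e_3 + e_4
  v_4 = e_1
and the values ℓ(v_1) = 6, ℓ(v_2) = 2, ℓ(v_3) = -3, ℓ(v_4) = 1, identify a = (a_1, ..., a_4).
a = (1, 3, 3, -2)

Write a = (a_1, ..., a_4) in the standard basis. For each basis vector v_i, ℓ(v_i) = <v_i, a> is a linear equation in the a_j's. Collect the n equations into a matrix system V a = ℓ, where row i of V is v_i (expressed in the standard basis). Since V is invertible (lower-triangular with 1s on the diagonal, up to permutation), solve by back-substitution:
  V =
[[0, 1, 1, 0],
 [-1, 1, 0, 0],
 [-1, 1, -1, 1],
 [1, 0, 0, 0]]
  V a = (6, 2, -3, 1)
Solving gives a = (1, 3, 3, -2).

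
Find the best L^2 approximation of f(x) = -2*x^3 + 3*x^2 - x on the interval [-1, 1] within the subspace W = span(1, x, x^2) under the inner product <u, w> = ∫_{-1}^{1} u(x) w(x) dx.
g(x) = 3*x^2 - 11*x/5

The best approximation g ∈ W is the orthogonal projection of f onto W. Writing g = a_0 + a_1 x + a_2 x^2, the coefficients solve the normal equations G · a = b where
  G_{ij} = <φ_i, φ_j> and b_i = <f, φ_i>, with φ_0 = 1, φ_1 = x, φ_2 = x^2.
G =
  [2, 0, 2/3]
  [0, 2/3, 0]
  [2/3, 0, 2/5],
b = (2, -22/15, 6/5).
Solving gives a_0 = 0, a_1 = -11/5, a_2 = 3, so
  g(x) = 3*x^2 - 11*x/5.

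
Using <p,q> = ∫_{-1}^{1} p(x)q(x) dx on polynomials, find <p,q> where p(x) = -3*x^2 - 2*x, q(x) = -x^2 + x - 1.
<p,q> = 28/15

Expand the product: p(x)·q(x) = 3*x^4 - x^3 + x^2 + 2*x.
∫_{-1}^{1} of each monomial x^k gives [2/(k+1) if k even, 0 if k odd]. Integrating term-by-term (or equivalently evaluating the antiderivative F(x) = 3*x^5/5 - x^4/4 + x^3/3 + x^2 at the endpoints):
  F(1) − F(−1) = 101/60 − (-11/60) = 28/15.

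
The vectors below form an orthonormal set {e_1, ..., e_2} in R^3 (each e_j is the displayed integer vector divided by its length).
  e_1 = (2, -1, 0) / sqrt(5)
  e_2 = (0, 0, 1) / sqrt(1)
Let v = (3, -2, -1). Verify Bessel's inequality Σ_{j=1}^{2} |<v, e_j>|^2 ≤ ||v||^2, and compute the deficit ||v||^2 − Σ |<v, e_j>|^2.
Σ |<v, e_j>|^2 = 69/5; ||v||^2 = 14; deficit = 1/5

Write each e_j = u_j / sqrt(<u_j, u_j>) where u_j is the displayed integer vector. Then <v, e_j> = <v, u_j> / sqrt(<u_j, u_j>), so |<v, e_j>|^2 = <v, u_j>^2 / <u_j, u_j>.
Coefficients: <v, e_1> = 8/sqrt(5), <v, e_2> = -1/sqrt(1).
Square and sum: Σ |<v, e_j>|^2 = 69/5.
Compute ||v||^2 = v·v = 14.
Deficit = 14 − 69/5 = 1/5 ≥ 0, confirming Bessel's inequality. (The deficit equals ||v − Σ <v,e_j> e_j||^2, the squared distance from v to span{e_j}.)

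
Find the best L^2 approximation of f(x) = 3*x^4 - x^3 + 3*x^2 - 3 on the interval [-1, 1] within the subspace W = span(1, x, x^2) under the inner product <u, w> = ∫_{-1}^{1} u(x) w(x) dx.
g(x) = 39*x^2/7 - 3*x/5 - 114/35

The best approximation g ∈ W is the orthogonal projection of f onto W. Writing g = a_0 + a_1 x + a_2 x^2, the coefficients solve the normal equations G · a = b where
  G_{ij} = <φ_i, φ_j> and b_i = <f, φ_i>, with φ_0 = 1, φ_1 = x, φ_2 = x^2.
G =
  [2, 0, 2/3]
  [0, 2/3, 0]
  [2/3, 0, 2/5],
b = (-14/5, -2/5, 2/35).
Solving gives a_0 = -114/35, a_1 = -3/5, a_2 = 39/7, so
  g(x) = 39*x^2/7 - 3*x/5 - 114/35.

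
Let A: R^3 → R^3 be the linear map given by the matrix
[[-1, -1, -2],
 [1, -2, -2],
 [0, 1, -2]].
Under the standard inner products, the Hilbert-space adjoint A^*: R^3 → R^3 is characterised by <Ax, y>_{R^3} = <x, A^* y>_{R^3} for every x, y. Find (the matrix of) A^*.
A^* = A^T =
[[-1, 1, 0],
 [-1, -2, 1],
 [-2, -2, -2]]

For real matrices with standard dot products, the defining identity <Ax, y> = <x, A^* y> gives (Ax)^T y = x^T (A^*) y, i.e. x^T A^T y = x^T (A^*) y. Since this holds for all x, y, we must have A^* = A^T. Therefore
A^* =
[[-1, 1, 0],
 [-1, -2, 1],
 [-2, -2, -2]].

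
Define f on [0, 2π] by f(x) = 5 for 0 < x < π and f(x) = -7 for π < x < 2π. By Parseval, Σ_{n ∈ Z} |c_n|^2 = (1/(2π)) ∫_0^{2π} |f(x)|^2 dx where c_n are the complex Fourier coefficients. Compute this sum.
Σ |c_n|^2 = 37

Parseval equates the L^2 energy of f (normalised by 1/(2π)) with the ℓ^2 sum of its Fourier coefficients: (1/(2π)) ∫_0^{2π} |f|^2 = Σ |c_n|^2.
Compute the left side: (1/(2π)) [∫_0^π 5^2 dx + ∫_π^{2π} (-7)^2 dx] = (1/(2π)) · (25π + 49π) = (25 + 49)/2 = 37.
So Σ_{n ∈ Z} |c_n|^2 = 37.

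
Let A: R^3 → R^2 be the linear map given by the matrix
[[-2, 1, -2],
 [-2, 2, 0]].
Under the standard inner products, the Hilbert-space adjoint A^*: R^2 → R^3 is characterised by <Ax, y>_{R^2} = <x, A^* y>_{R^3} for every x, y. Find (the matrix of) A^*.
A^* = A^T =
[[-2, -2],
 [1, 2],
 [-2, 0]]

For real matrices with standard dot products, the defining identity <Ax, y> = <x, A^* y> gives (Ax)^T y = x^T (A^*) y, i.e. x^T A^T y = x^T (A^*) y. Since this holds for all x, y, we must have A^* = A^T. Therefore
A^* =
[[-2, -2],
 [1, 2],
 [-2, 0]].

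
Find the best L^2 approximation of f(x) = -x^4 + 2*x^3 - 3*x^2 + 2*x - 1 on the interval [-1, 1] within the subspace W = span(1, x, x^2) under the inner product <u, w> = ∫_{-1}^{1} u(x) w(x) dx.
g(x) = -27*x^2/7 + 16*x/5 - 32/35

The best approximation g ∈ W is the orthogonal projection of f onto W. Writing g = a_0 + a_1 x + a_2 x^2, the coefficients solve the normal equations G · a = b where
  G_{ij} = <φ_i, φ_j> and b_i = <f, φ_i>, with φ_0 = 1, φ_1 = x, φ_2 = x^2.
G =
  [2, 0, 2/3]
  [0, 2/3, 0]
  [2/3, 0, 2/5],
b = (-22/5, 32/15, -226/105).
Solving gives a_0 = -32/35, a_1 = 16/5, a_2 = -27/7, so
  g(x) = -27*x^2/7 + 16*x/5 - 32/35.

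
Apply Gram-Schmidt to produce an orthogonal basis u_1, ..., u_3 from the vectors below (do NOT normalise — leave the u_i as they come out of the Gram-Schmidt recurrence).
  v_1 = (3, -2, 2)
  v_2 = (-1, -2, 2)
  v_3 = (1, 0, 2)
Orthogonal basis:
  u_1 = (3, -2, 2)
  u_2 = (-32/17, -24/17, 24/17)
  u_3 = (0, 1, 1)

Apply the Gram-Schmidt recurrence
  u_1 = v_1
  u_i = v_i − Σ_{j<i} ((v_i · u_j) / (u_j · u_j)) · u_j.

Step by step this gives:
  u_1 = (3, -2, 2)
  u_2 = (-32/17, -24/17, 24/17)
  u_3 = (0, 1, 1)

Orthogonality check:
  u_2 · u_1 = 0 (should be 0)
  u_3 · u_1 = 0 (should be 0)
  u_3 · u_2 = 0 (should be 0)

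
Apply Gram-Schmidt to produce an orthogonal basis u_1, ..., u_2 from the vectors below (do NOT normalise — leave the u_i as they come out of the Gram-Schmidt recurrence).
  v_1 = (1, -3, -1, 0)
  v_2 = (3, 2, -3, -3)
Orthogonal basis:
  u_1 = (1, -3, -1, 0)
  u_2 = (3, 2, -3, -3)

Apply the Gram-Schmidt recurrence
  u_1 = v_1
  u_i = v_i − Σ_{j<i} ((v_i · u_j) / (u_j · u_j)) · u_j.

Step by step this gives:
  u_1 = (1, -3, -1, 0)
  u_2 = (3, 2, -3, -3)

Orthogonality check:
  u_2 · u_1 = 0 (should be 0)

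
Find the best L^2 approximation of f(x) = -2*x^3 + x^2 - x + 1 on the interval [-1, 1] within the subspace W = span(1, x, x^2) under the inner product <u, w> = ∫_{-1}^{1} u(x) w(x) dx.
g(x) = x^2 - 11*x/5 + 1

The best approximation g ∈ W is the orthogonal projection of f onto W. Writing g = a_0 + a_1 x + a_2 x^2, the coefficients solve the normal equations G · a = b where
  G_{ij} = <φ_i, φ_j> and b_i = <f, φ_i>, with φ_0 = 1, φ_1 = x, φ_2 = x^2.
G =
  [2, 0, 2/3]
  [0, 2/3, 0]
  [2/3, 0, 2/5],
b = (8/3, -22/15, 16/15).
Solving gives a_0 = 1, a_1 = -11/5, a_2 = 1, so
  g(x) = x^2 - 11*x/5 + 1.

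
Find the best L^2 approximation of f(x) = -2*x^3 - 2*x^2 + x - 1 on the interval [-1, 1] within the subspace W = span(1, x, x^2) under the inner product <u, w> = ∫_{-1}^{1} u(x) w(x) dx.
g(x) = -2*x^2 - x/5 - 1

The best approximation g ∈ W is the orthogonal projection of f onto W. Writing g = a_0 + a_1 x + a_2 x^2, the coefficients solve the normal equations G · a = b where
  G_{ij} = <φ_i, φ_j> and b_i = <f, φ_i>, with φ_0 = 1, φ_1 = x, φ_2 = x^2.
G =
  [2, 0, 2/3]
  [0, 2/3, 0]
  [2/3, 0, 2/5],
b = (-10/3, -2/15, -22/15).
Solving gives a_0 = -1, a_1 = -1/5, a_2 = -2, so
  g(x) = -2*x^2 - x/5 - 1.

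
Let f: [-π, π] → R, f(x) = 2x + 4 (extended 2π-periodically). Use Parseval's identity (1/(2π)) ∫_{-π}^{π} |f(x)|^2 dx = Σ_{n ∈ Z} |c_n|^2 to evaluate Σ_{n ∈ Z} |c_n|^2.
Σ |c_n|^2 = 4π^2/3 + 16

Expand and integrate term by term over [-π, π]:
  ∫ (2x)^2 dx = 4·(2π^3/3); ∫ 2·2·(4)·x dx = 0 (odd integrand); ∫ 4^2 dx = 16·2π.
So (1/(2π)) ∫_{-π}^{π} (2x + 4)^2 dx = 4π^2/3 + 16 = 4π^2/3 + 16.
Parseval ⇒ Σ |c_n|^2 = 4π^2/3 + 16.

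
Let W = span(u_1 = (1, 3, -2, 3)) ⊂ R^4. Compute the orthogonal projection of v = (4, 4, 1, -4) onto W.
proj_W(v) = (2/23, 6/23, -4/23, 6/23)

Set up U = [u_1 | ... | u_1] ∈ R^(4×1). The projector onto W = col(U) is P = U (U^T U)^(-1) U^T.
Compute U^T U =
  [23],
and U^T v = (2).
Solve U^T U · c = U^T v for the coefficients: c = (2/23). The projection is proj_W(v) = U c.
Check: (v - proj_W(v)) · u_1 = 0  (should be 0).
Result: proj_W(v) = (2/23, 6/23, -4/23, 6/23).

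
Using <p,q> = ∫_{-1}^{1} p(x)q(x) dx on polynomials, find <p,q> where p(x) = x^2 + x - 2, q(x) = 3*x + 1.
<p,q> = -4/3

Expand the product: p(x)·q(x) = 3*x^3 + 4*x^2 - 5*x - 2.
∫_{-1}^{1} of each monomial x^k gives [2/(k+1) if k even, 0 if k odd]. Integrating term-by-term (or equivalently evaluating the antiderivative F(x) = 3*x^4/4 + 4*x^3/3 - 5*x^2/2 - 2*x at the endpoints):
  F(1) − F(−1) = -29/12 − (-13/12) = -4/3.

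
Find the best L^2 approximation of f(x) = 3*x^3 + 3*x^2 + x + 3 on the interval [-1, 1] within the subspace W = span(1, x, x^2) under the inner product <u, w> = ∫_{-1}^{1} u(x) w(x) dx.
g(x) = 3*x^2 + 14*x/5 + 3

The best approximation g ∈ W is the orthogonal projection of f onto W. Writing g = a_0 + a_1 x + a_2 x^2, the coefficients solve the normal equations G · a = b where
  G_{ij} = <φ_i, φ_j> and b_i = <f, φ_i>, with φ_0 = 1, φ_1 = x, φ_2 = x^2.
G =
  [2, 0, 2/3]
  [0, 2/3, 0]
  [2/3, 0, 2/5],
b = (8, 28/15, 16/5).
Solving gives a_0 = 3, a_1 = 14/5, a_2 = 3, so
  g(x) = 3*x^2 + 14*x/5 + 3.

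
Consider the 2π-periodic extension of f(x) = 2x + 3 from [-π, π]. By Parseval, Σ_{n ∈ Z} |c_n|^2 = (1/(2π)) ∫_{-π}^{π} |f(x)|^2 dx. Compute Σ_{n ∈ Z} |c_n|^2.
Σ |c_n|^2 = 4π^2/3 + 9

Expand and integrate term by term over [-π, π]:
  ∫ (2x)^2 dx = 4·(2π^3/3); ∫ 2·2·(3)·x dx = 0 (odd integrand); ∫ 3^2 dx = 9·2π.
So (1/(2π)) ∫_{-π}^{π} (2x + 3)^2 dx = 4π^2/3 + 9 = 4π^2/3 + 9.
Parseval ⇒ Σ |c_n|^2 = 4π^2/3 + 9.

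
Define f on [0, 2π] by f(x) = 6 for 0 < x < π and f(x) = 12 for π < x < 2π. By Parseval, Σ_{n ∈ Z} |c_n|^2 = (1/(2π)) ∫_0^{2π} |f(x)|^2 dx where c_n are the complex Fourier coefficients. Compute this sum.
Σ |c_n|^2 = 90

Parseval equates the L^2 energy of f (normalised by 1/(2π)) with the ℓ^2 sum of its Fourier coefficients: (1/(2π)) ∫_0^{2π} |f|^2 = Σ |c_n|^2.
Compute the left side: (1/(2π)) [∫_0^π 6^2 dx + ∫_π^{2π} 12^2 dx] = (1/(2π)) · (36π + 144π) = (36 + 144)/2 = 90.
So Σ_{n ∈ Z} |c_n|^2 = 90.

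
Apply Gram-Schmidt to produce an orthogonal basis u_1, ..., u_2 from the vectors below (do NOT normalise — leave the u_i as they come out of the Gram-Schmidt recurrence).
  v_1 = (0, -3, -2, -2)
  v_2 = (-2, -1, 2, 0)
Orthogonal basis:
  u_1 = (0, -3, -2, -2)
  u_2 = (-2, -20/17, 32/17, -2/17)

Apply the Gram-Schmidt recurrence
  u_1 = v_1
  u_i = v_i − Σ_{j<i} ((v_i · u_j) / (u_j · u_j)) · u_j.

Step by step this gives:
  u_1 = (0, -3, -2, -2)
  u_2 = (-2, -20/17, 32/17, -2/17)

Orthogonality check:
  u_2 · u_1 = 0 (should be 0)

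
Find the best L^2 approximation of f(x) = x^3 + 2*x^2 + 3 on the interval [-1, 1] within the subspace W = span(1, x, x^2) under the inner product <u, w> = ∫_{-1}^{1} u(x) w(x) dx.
g(x) = 2*x^2 + 3*x/5 + 3

The best approximation g ∈ W is the orthogonal projection of f onto W. Writing g = a_0 + a_1 x + a_2 x^2, the coefficients solve the normal equations G · a = b where
  G_{ij} = <φ_i, φ_j> and b_i = <f, φ_i>, with φ_0 = 1, φ_1 = x, φ_2 = x^2.
G =
  [2, 0, 2/3]
  [0, 2/3, 0]
  [2/3, 0, 2/5],
b = (22/3, 2/5, 14/5).
Solving gives a_0 = 3, a_1 = 3/5, a_2 = 2, so
  g(x) = 2*x^2 + 3*x/5 + 3.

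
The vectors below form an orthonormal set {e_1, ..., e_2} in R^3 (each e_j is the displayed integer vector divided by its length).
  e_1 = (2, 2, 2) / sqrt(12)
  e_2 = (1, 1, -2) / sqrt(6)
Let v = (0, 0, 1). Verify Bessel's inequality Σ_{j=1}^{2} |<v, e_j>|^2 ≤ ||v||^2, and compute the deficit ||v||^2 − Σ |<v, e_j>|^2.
Σ |<v, e_j>|^2 = 1; ||v||^2 = 1; deficit = 0

Write each e_j = u_j / sqrt(<u_j, u_j>) where u_j is the displayed integer vector. Then <v, e_j> = <v, u_j> / sqrt(<u_j, u_j>), so |<v, e_j>|^2 = <v, u_j>^2 / <u_j, u_j>.
Coefficients: <v, e_1> = 2/sqrt(12), <v, e_2> = -2/sqrt(6).
Square and sum: Σ |<v, e_j>|^2 = 1.
Compute ||v||^2 = v·v = 1.
Deficit = 1 − 1 = 0 ≥ 0, confirming Bessel's inequality. (The deficit equals ||v − Σ <v,e_j> e_j||^2, the squared distance from v to span{e_j}.)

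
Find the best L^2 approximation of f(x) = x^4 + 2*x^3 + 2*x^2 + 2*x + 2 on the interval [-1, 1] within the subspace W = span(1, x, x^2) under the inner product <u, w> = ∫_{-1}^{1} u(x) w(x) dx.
g(x) = 20*x^2/7 + 16*x/5 + 67/35

The best approximation g ∈ W is the orthogonal projection of f onto W. Writing g = a_0 + a_1 x + a_2 x^2, the coefficients solve the normal equations G · a = b where
  G_{ij} = <φ_i, φ_j> and b_i = <f, φ_i>, with φ_0 = 1, φ_1 = x, φ_2 = x^2.
G =
  [2, 0, 2/3]
  [0, 2/3, 0]
  [2/3, 0, 2/5],
b = (86/15, 32/15, 254/105).
Solving gives a_0 = 67/35, a_1 = 16/5, a_2 = 20/7, so
  g(x) = 20*x^2/7 + 16*x/5 + 67/35.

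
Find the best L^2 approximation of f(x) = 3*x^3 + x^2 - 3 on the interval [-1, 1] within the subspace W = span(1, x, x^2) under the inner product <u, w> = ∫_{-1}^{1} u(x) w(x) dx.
g(x) = x^2 + 9*x/5 - 3

The best approximation g ∈ W is the orthogonal projection of f onto W. Writing g = a_0 + a_1 x + a_2 x^2, the coefficients solve the normal equations G · a = b where
  G_{ij} = <φ_i, φ_j> and b_i = <f, φ_i>, with φ_0 = 1, φ_1 = x, φ_2 = x^2.
G =
  [2, 0, 2/3]
  [0, 2/3, 0]
  [2/3, 0, 2/5],
b = (-16/3, 6/5, -8/5).
Solving gives a_0 = -3, a_1 = 9/5, a_2 = 1, so
  g(x) = x^2 + 9*x/5 - 3.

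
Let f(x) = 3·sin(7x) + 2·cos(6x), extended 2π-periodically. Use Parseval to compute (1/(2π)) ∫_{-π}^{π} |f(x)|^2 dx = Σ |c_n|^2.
Σ |c_n|^2 = 13/2

Expand |f|^2 and use orthogonality of {sin(nx), cos(mx)} on [-π, π]:
  ∫_{-π}^{π} sin(nx)^2 dx = π, ∫ cos(mx)^2 dx = π, and cross terms integrate to 0.
So ∫_{-π}^{π} f(x)^2 dx = 3^2 · π + 2^2 · π = (9 + 4)π.
Divide by 2π: (9 + 4)/2 = 13/2.
By Parseval, this equals Σ |c_n|^2.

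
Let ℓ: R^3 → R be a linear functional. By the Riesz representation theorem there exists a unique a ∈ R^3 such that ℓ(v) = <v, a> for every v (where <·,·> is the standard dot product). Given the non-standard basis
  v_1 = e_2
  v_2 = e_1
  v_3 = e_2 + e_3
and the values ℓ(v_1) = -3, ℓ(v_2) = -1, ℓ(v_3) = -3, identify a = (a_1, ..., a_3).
a = (-1, -3, 0)

Write a = (a_1, ..., a_3) in the standard basis. For each basis vector v_i, ℓ(v_i) = <v_i, a> is a linear equation in the a_j's. Collect the n equations into a matrix system V a = ℓ, where row i of V is v_i (expressed in the standard basis). Since V is invertible (lower-triangular with 1s on the diagonal, up to permutation), solve by back-substitution:
  V =
[[0, 1, 0],
 [1, 0, 0],
 [0, 1, 1]]
  V a = (-3, -1, -3)
Solving gives a = (-1, -3, 0).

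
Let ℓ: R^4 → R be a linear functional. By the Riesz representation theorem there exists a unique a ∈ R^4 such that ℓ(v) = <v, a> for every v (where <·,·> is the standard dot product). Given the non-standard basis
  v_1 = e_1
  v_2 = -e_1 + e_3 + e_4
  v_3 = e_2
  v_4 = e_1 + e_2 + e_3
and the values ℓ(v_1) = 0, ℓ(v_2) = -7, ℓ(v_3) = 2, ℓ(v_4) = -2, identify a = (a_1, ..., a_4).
a = (0, 2, -4, -3)

Write a = (a_1, ..., a_4) in the standard basis. For each basis vector v_i, ℓ(v_i) = <v_i, a> is a linear equation in the a_j's. Collect the n equations into a matrix system V a = ℓ, where row i of V is v_i (expressed in the standard basis). Since V is invertible (lower-triangular with 1s on the diagonal, up to permutation), solve by back-substitution:
  V =
[[1, 0, 0, 0],
 [-1, 0, 1, 1],
 [0, 1, 0, 0],
 [1, 1, 1, 0]]
  V a = (0, -7, 2, -2)
Solving gives a = (0, 2, -4, -3).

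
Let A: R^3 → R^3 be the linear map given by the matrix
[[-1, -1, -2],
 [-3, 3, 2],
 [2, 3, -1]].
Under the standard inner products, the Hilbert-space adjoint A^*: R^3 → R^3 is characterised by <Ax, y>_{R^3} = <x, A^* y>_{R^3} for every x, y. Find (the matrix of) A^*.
A^* = A^T =
[[-1, -3, 2],
 [-1, 3, 3],
 [-2, 2, -1]]

For real matrices with standard dot products, the defining identity <Ax, y> = <x, A^* y> gives (Ax)^T y = x^T (A^*) y, i.e. x^T A^T y = x^T (A^*) y. Since this holds for all x, y, we must have A^* = A^T. Therefore
A^* =
[[-1, -3, 2],
 [-1, 3, 3],
 [-2, 2, -1]].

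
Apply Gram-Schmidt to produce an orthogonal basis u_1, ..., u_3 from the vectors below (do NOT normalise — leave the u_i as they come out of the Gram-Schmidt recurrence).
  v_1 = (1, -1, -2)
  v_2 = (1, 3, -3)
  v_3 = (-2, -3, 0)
Orthogonal basis:
  u_1 = (1, -1, -2)
  u_2 = (1/3, 11/3, -5/3)
  u_3 = (-27/14, -3/14, -6/7)

Apply the Gram-Schmidt recurrence
  u_1 = v_1
  u_i = v_i − Σ_{j<i} ((v_i · u_j) / (u_j · u_j)) · u_j.

Step by step this gives:
  u_1 = (1, -1, -2)
  u_2 = (1/3, 11/3, -5/3)
  u_3 = (-27/14, -3/14, -6/7)

Orthogonality check:
  u_2 · u_1 = 0 (should be 0)
  u_3 · u_1 = 0 (should be 0)
  u_3 · u_2 = 0 (should be 0)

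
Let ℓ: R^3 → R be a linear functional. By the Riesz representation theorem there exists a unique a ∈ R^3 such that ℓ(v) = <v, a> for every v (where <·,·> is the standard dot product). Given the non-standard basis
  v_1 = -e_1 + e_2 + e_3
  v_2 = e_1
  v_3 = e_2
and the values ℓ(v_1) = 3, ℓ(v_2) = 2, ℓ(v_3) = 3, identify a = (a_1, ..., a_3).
a = (2, 3, 2)

Write a = (a_1, ..., a_3) in the standard basis. For each basis vector v_i, ℓ(v_i) = <v_i, a> is a linear equation in the a_j's. Collect the n equations into a matrix system V a = ℓ, where row i of V is v_i (expressed in the standard basis). Since V is invertible (lower-triangular with 1s on the diagonal, up to permutation), solve by back-substitution:
  V =
[[-1, 1, 1],
 [1, 0, 0],
 [0, 1, 0]]
  V a = (3, 2, 3)
Solving gives a = (2, 3, 2).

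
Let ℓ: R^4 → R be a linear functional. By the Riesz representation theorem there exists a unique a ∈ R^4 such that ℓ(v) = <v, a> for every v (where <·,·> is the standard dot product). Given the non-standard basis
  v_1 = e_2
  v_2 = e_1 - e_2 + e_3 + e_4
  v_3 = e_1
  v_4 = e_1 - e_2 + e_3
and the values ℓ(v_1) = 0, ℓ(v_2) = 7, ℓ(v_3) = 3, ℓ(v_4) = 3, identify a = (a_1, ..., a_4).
a = (3, 0, 0, 4)

Write a = (a_1, ..., a_4) in the standard basis. For each basis vector v_i, ℓ(v_i) = <v_i, a> is a linear equation in the a_j's. Collect the n equations into a matrix system V a = ℓ, where row i of V is v_i (expressed in the standard basis). Since V is invertible (lower-triangular with 1s on the diagonal, up to permutation), solve by back-substitution:
  V =
[[0, 1, 0, 0],
 [1, -1, 1, 1],
 [1, 0, 0, 0],
 [1, -1, 1, 0]]
  V a = (0, 7, 3, 3)
Solving gives a = (3, 0, 0, 4).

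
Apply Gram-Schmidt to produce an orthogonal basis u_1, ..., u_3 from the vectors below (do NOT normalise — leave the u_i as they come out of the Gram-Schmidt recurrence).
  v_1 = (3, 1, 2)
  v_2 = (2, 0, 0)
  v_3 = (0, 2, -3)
Orthogonal basis:
  u_1 = (3, 1, 2)
  u_2 = (5/7, -3/7, -6/7)
  u_3 = (0, 14/5, -7/5)

Apply the Gram-Schmidt recurrence
  u_1 = v_1
  u_i = v_i − Σ_{j<i} ((v_i · u_j) / (u_j · u_j)) · u_j.

Step by step this gives:
  u_1 = (3, 1, 2)
  u_2 = (5/7, -3/7, -6/7)
  u_3 = (0, 14/5, -7/5)

Orthogonality check:
  u_2 · u_1 = 0 (should be 0)
  u_3 · u_1 = 0 (should be 0)
  u_3 · u_2 = 0 (should be 0)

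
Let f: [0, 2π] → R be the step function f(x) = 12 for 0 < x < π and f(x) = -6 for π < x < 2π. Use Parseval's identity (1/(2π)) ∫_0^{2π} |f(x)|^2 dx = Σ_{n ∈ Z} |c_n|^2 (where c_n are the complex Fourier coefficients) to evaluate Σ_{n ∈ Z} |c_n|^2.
Σ |c_n|^2 = 90

Parseval equates the L^2 energy of f (normalised by 1/(2π)) with the ℓ^2 sum of its Fourier coefficients: (1/(2π)) ∫_0^{2π} |f|^2 = Σ |c_n|^2.
Compute the left side: (1/(2π)) [∫_0^π 12^2 dx + ∫_π^{2π} (-6)^2 dx] = (1/(2π)) · (144π + 36π) = (144 + 36)/2 = 90.
So Σ_{n ∈ Z} |c_n|^2 = 90.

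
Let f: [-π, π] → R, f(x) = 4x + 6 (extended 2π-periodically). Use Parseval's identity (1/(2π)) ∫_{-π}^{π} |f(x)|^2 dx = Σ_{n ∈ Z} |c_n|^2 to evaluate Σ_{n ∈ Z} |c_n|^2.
Σ |c_n|^2 = 16π^2/3 + 36

Expand and integrate term by term over [-π, π]:
  ∫ (4x)^2 dx = 16·(2π^3/3); ∫ 2·4·(6)·x dx = 0 (odd integrand); ∫ 6^2 dx = 36·2π.
So (1/(2π)) ∫_{-π}^{π} (4x + 6)^2 dx = 16π^2/3 + 36 = 16π^2/3 + 36.
Parseval ⇒ Σ |c_n|^2 = 16π^2/3 + 36.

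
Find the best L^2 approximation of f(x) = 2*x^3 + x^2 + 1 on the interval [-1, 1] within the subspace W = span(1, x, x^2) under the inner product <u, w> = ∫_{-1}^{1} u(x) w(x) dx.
g(x) = x^2 + 6*x/5 + 1

The best approximation g ∈ W is the orthogonal projection of f onto W. Writing g = a_0 + a_1 x + a_2 x^2, the coefficients solve the normal equations G · a = b where
  G_{ij} = <φ_i, φ_j> and b_i = <f, φ_i>, with φ_0 = 1, φ_1 = x, φ_2 = x^2.
G =
  [2, 0, 2/3]
  [0, 2/3, 0]
  [2/3, 0, 2/5],
b = (8/3, 4/5, 16/15).
Solving gives a_0 = 1, a_1 = 6/5, a_2 = 1, so
  g(x) = x^2 + 6*x/5 + 1.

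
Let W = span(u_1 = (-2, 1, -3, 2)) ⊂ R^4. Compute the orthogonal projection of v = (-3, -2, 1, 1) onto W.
proj_W(v) = (-1/3, 1/6, -1/2, 1/3)

Set up U = [u_1 | ... | u_1] ∈ R^(4×1). The projector onto W = col(U) is P = U (U^T U)^(-1) U^T.
Compute U^T U =
  [18],
and U^T v = (3).
Solve U^T U · c = U^T v for the coefficients: c = (1/6). The projection is proj_W(v) = U c.
Check: (v - proj_W(v)) · u_1 = 0  (should be 0).
Result: proj_W(v) = (-1/3, 1/6, -1/2, 1/3).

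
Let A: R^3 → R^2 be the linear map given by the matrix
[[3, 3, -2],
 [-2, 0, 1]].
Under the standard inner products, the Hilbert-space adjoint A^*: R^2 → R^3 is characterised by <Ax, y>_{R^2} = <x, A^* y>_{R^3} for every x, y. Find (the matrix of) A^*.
A^* = A^T =
[[3, -2],
 [3, 0],
 [-2, 1]]

For real matrices with standard dot products, the defining identity <Ax, y> = <x, A^* y> gives (Ax)^T y = x^T (A^*) y, i.e. x^T A^T y = x^T (A^*) y. Since this holds for all x, y, we must have A^* = A^T. Therefore
A^* =
[[3, -2],
 [3, 0],
 [-2, 1]].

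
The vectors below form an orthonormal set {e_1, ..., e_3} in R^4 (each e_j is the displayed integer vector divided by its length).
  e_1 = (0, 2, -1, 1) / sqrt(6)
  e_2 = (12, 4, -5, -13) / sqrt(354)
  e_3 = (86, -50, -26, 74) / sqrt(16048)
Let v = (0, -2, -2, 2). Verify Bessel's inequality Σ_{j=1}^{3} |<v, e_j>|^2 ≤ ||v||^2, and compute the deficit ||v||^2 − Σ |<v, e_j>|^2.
Σ |<v, e_j>|^2 = 123/17; ||v||^2 = 12; deficit = 81/17

Write each e_j = u_j / sqrt(<u_j, u_j>) where u_j is the displayed integer vector. Then <v, e_j> = <v, u_j> / sqrt(<u_j, u_j>), so |<v, e_j>|^2 = <v, u_j>^2 / <u_j, u_j>.
Coefficients: <v, e_1> = 0/sqrt(6), <v, e_2> = -24/sqrt(354), <v, e_3> = 300/sqrt(16048).
Square and sum: Σ |<v, e_j>|^2 = 123/17.
Compute ||v||^2 = v·v = 12.
Deficit = 12 − 123/17 = 81/17 ≥ 0, confirming Bessel's inequality. (The deficit equals ||v − Σ <v,e_j> e_j||^2, the squared distance from v to span{e_j}.)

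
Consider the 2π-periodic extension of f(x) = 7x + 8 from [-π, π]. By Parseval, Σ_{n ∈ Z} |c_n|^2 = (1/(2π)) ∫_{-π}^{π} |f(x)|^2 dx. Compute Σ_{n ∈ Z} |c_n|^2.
Σ |c_n|^2 = 49π^2/3 + 64

Expand and integrate term by term over [-π, π]:
  ∫ (7x)^2 dx = 49·(2π^3/3); ∫ 2·7·(8)·x dx = 0 (odd integrand); ∫ 8^2 dx = 64·2π.
So (1/(2π)) ∫_{-π}^{π} (7x + 8)^2 dx = 49π^2/3 + 64 = 49π^2/3 + 64.
Parseval ⇒ Σ |c_n|^2 = 49π^2/3 + 64.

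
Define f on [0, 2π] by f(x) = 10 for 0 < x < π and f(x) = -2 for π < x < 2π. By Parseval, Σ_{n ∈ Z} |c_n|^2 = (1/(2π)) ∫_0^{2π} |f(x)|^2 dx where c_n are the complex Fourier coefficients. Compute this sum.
Σ |c_n|^2 = 52

Parseval equates the L^2 energy of f (normalised by 1/(2π)) with the ℓ^2 sum of its Fourier coefficients: (1/(2π)) ∫_0^{2π} |f|^2 = Σ |c_n|^2.
Compute the left side: (1/(2π)) [∫_0^π 10^2 dx + ∫_π^{2π} (-2)^2 dx] = (1/(2π)) · (100π + 4π) = (100 + 4)/2 = 52.
So Σ_{n ∈ Z} |c_n|^2 = 52.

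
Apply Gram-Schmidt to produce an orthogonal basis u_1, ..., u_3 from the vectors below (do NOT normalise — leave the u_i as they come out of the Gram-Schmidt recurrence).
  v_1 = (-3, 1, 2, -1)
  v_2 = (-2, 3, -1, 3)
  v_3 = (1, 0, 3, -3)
Orthogonal basis:
  u_1 = (-3, 1, 2, -1)
  u_2 = (-6/5, 41/15, -23/15, 49/15)
  u_3 = (443/329, 508/329, 365/329, -13/47)

Apply the Gram-Schmidt recurrence
  u_1 = v_1
  u_i = v_i − Σ_{j<i} ((v_i · u_j) / (u_j · u_j)) · u_j.

Step by step this gives:
  u_1 = (-3, 1, 2, -1)
  u_2 = (-6/5, 41/15, -23/15, 49/15)
  u_3 = (443/329, 508/329, 365/329, -13/47)

Orthogonality check:
  u_2 · u_1 = 0 (should be 0)
  u_3 · u_1 = 0 (should be 0)
  u_3 · u_2 = 0 (should be 0)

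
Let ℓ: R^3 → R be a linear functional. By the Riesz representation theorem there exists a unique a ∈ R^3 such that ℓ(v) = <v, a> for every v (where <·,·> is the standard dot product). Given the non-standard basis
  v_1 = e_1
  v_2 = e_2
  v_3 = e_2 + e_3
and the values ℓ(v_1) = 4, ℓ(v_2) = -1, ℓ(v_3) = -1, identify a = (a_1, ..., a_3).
a = (4, -1, 0)

Write a = (a_1, ..., a_3) in the standard basis. For each basis vector v_i, ℓ(v_i) = <v_i, a> is a linear equation in the a_j's. Collect the n equations into a matrix system V a = ℓ, where row i of V is v_i (expressed in the standard basis). Since V is invertible (lower-triangular with 1s on the diagonal, up to permutation), solve by back-substitution:
  V =
[[1, 0, 0],
 [0, 1, 0],
 [0, 1, 1]]
  V a = (4, -1, -1)
Solving gives a = (4, -1, 0).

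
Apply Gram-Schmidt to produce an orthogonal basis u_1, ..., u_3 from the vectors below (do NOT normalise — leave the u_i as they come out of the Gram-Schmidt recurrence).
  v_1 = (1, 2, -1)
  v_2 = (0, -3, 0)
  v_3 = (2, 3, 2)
Orthogonal basis:
  u_1 = (1, 2, -1)
  u_2 = (1, -1, -1)
  u_3 = (2, 0, 2)

Apply the Gram-Schmidt recurrence
  u_1 = v_1
  u_i = v_i − Σ_{j<i} ((v_i · u_j) / (u_j · u_j)) · u_j.

Step by step this gives:
  u_1 = (1, 2, -1)
  u_2 = (1, -1, -1)
  u_3 = (2, 0, 2)

Orthogonality check:
  u_2 · u_1 = 0 (should be 0)
  u_3 · u_1 = 0 (should be 0)
  u_3 · u_2 = 0 (should be 0)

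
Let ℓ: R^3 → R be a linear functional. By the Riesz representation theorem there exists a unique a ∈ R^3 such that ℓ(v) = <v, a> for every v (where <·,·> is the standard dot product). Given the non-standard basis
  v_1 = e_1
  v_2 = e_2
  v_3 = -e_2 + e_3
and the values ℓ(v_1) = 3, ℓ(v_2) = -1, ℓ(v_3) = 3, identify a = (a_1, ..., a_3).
a = (3, -1, 2)

Write a = (a_1, ..., a_3) in the standard basis. For each basis vector v_i, ℓ(v_i) = <v_i, a> is a linear equation in the a_j's. Collect the n equations into a matrix system V a = ℓ, where row i of V is v_i (expressed in the standard basis). Since V is invertible (lower-triangular with 1s on the diagonal, up to permutation), solve by back-substitution:
  V =
[[1, 0, 0],
 [0, 1, 0],
 [0, -1, 1]]
  V a = (3, -1, 3)
Solving gives a = (3, -1, 2).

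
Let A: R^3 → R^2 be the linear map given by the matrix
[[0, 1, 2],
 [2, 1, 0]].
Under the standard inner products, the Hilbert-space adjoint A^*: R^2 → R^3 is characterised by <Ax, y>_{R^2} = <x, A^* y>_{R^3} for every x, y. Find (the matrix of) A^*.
A^* = A^T =
[[0, 2],
 [1, 1],
 [2, 0]]

For real matrices with standard dot products, the defining identity <Ax, y> = <x, A^* y> gives (Ax)^T y = x^T (A^*) y, i.e. x^T A^T y = x^T (A^*) y. Since this holds for all x, y, we must have A^* = A^T. Therefore
A^* =
[[0, 2],
 [1, 1],
 [2, 0]].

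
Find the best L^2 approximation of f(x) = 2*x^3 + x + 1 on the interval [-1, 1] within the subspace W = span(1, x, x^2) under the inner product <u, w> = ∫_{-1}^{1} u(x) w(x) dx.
g(x) = 11*x/5 + 1

The best approximation g ∈ W is the orthogonal projection of f onto W. Writing g = a_0 + a_1 x + a_2 x^2, the coefficients solve the normal equations G · a = b where
  G_{ij} = <φ_i, φ_j> and b_i = <f, φ_i>, with φ_0 = 1, φ_1 = x, φ_2 = x^2.
G =
  [2, 0, 2/3]
  [0, 2/3, 0]
  [2/3, 0, 2/5],
b = (2, 22/15, 2/3).
Solving gives a_0 = 1, a_1 = 11/5, a_2 = 0, so
  g(x) = 11*x/5 + 1.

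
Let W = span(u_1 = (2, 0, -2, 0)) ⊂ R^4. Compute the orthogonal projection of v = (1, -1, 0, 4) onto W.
proj_W(v) = (1/2, 0, -1/2, 0)

Set up U = [u_1 | ... | u_1] ∈ R^(4×1). The projector onto W = col(U) is P = U (U^T U)^(-1) U^T.
Compute U^T U =
  [8],
and U^T v = (2).
Solve U^T U · c = U^T v for the coefficients: c = (1/4). The projection is proj_W(v) = U c.
Check: (v - proj_W(v)) · u_1 = 0  (should be 0).
Result: proj_W(v) = (1/2, 0, -1/2, 0).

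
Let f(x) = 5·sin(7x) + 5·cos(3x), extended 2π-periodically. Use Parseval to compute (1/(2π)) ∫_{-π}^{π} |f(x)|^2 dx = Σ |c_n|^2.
Σ |c_n|^2 = 25

Expand |f|^2 and use orthogonality of {sin(nx), cos(mx)} on [-π, π]:
  ∫_{-π}^{π} sin(nx)^2 dx = π, ∫ cos(mx)^2 dx = π, and cross terms integrate to 0.
So ∫_{-π}^{π} f(x)^2 dx = 5^2 · π + 5^2 · π = (25 + 25)π.
Divide by 2π: (25 + 25)/2 = 25.
By Parseval, this equals Σ |c_n|^2.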